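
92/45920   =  23/11480= 0.00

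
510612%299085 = 211527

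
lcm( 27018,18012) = 54036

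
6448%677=355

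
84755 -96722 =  - 11967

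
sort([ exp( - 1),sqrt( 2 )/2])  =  [ exp( - 1 ), sqrt( 2) /2] 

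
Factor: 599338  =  2^1*41^1*7309^1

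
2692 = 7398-4706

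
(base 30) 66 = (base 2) 10111010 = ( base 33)5l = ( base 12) 136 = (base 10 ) 186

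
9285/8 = 9285/8 = 1160.62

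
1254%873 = 381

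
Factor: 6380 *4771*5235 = 2^2 * 3^1*5^2*11^1*13^1*  29^1 * 349^1*  367^1 = 159348060300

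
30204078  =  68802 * 439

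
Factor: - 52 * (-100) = 5200=   2^4*5^2*13^1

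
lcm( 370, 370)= 370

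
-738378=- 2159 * 342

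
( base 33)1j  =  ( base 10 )52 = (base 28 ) 1O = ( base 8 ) 64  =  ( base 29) 1N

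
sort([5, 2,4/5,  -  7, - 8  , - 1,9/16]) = [ - 8 , - 7, - 1, 9/16,  4/5,  2,5] 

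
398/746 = 199/373  =  0.53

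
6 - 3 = 3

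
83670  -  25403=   58267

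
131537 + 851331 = 982868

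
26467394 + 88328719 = 114796113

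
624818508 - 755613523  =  -130795015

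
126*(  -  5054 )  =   - 636804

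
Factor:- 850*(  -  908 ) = 2^3*5^2*17^1*227^1 = 771800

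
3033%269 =74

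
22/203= 22/203 = 0.11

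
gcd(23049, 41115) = 3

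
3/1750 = 3/1750 = 0.00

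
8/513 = 8/513=0.02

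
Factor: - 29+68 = 39 = 3^1*13^1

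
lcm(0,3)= 0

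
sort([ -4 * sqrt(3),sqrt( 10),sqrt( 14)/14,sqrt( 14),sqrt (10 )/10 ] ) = [ - 4 * sqrt( 3),sqrt(14) /14  ,  sqrt( 10) /10,sqrt( 10 ),sqrt( 14)]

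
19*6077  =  115463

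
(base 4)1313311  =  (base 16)1DF5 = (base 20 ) J39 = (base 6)55301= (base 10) 7669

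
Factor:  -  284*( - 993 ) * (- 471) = -2^2*3^2 * 71^1*157^1*331^1 = - 132827652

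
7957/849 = 9 + 316/849 = 9.37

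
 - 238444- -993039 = 754595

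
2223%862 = 499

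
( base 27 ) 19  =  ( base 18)20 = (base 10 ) 36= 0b100100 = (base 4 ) 210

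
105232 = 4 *26308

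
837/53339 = 837/53339 = 0.02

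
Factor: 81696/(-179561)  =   - 96/211 = - 2^5*3^1*211^( - 1 ) 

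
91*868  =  78988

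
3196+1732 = 4928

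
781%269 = 243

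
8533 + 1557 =10090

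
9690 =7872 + 1818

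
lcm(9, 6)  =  18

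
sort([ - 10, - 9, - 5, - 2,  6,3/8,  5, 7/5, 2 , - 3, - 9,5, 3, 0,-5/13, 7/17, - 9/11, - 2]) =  [ -10,- 9 ,-9, - 5,-3, - 2, - 2, - 9/11,  -  5/13, 0,3/8, 7/17,7/5, 2,3,5, 5, 6] 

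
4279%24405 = 4279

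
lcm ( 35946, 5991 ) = 35946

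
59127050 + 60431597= 119558647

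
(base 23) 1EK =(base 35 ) OV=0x367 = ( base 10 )871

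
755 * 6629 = 5004895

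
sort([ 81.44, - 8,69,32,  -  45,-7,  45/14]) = [ - 45,-8, - 7, 45/14,32,69,81.44]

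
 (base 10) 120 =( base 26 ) 4g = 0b1111000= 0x78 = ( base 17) 71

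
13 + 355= 368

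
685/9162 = 685/9162 = 0.07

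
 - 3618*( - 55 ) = 198990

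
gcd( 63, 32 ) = 1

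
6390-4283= 2107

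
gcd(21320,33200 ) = 40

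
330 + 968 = 1298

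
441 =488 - 47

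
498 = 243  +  255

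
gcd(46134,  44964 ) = 18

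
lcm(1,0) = 0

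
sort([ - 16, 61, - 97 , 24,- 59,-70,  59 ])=[ - 97,- 70, - 59, - 16, 24,59 , 61 ] 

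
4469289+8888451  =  13357740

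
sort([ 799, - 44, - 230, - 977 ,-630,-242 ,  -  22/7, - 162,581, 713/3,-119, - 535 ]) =[ - 977, - 630,-535, - 242, - 230, - 162, - 119,-44, - 22/7,713/3,581,  799 ]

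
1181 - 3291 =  - 2110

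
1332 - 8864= - 7532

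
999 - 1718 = - 719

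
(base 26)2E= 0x42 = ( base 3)2110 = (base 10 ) 66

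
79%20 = 19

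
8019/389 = 20 + 239/389 = 20.61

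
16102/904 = 17 + 367/452  =  17.81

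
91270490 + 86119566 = 177390056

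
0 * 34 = 0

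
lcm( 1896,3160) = 9480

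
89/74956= 89/74956 = 0.00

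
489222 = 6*81537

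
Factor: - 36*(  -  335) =2^2*3^2*5^1*67^1= 12060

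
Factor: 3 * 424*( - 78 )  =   - 2^4*3^2*13^1 * 53^1 = - 99216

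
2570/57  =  45 + 5/57 = 45.09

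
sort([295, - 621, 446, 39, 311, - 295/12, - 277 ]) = [ - 621, - 277, - 295/12,39 , 295, 311,446]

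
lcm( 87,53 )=4611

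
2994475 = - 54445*( - 55)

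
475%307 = 168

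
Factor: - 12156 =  - 2^2*3^1*1013^1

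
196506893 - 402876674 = - 206369781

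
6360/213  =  2120/71 = 29.86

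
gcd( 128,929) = 1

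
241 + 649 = 890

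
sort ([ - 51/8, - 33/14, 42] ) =[ - 51/8, - 33/14, 42 ]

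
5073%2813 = 2260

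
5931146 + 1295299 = 7226445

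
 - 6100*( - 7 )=42700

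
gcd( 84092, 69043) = 1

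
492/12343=492/12343 = 0.04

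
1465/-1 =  - 1465 + 0/1 = -1465.00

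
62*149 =9238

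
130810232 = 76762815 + 54047417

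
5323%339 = 238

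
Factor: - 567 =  - 3^4*7^1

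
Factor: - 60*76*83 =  - 2^4*3^1 * 5^1*19^1*83^1 = - 378480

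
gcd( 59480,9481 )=1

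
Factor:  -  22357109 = -22357109^1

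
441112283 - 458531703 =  - 17419420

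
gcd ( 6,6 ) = 6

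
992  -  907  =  85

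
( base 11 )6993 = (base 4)2033121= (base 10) 9177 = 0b10001111011001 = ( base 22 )il3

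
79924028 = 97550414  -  17626386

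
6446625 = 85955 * 75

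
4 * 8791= 35164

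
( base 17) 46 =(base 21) 3B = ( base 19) 3H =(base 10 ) 74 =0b1001010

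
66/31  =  2+4/31 = 2.13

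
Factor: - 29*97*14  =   - 39382 = -2^1*7^1*29^1*97^1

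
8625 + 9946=18571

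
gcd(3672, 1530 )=306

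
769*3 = 2307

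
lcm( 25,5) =25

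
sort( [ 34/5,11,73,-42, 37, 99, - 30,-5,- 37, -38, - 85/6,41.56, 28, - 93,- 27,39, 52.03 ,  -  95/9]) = [ - 93, - 42, - 38,- 37, - 30,-27, - 85/6, - 95/9, -5 , 34/5, 11, 28, 37, 39,41.56,  52.03, 73,99]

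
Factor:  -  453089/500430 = -64727/71490= - 2^( - 1)*3^(-1)*5^( - 1)*13^2* 383^1 *2383^( - 1)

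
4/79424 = 1/19856  =  0.00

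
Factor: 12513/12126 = 2^( - 1 )*47^( - 1 )*97^1 = 97/94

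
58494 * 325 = 19010550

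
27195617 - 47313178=-20117561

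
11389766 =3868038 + 7521728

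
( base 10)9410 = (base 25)F1A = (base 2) 10010011000010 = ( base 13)438b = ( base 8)22302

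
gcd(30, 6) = 6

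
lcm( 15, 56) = 840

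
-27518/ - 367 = 27518/367 = 74.98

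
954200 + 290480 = 1244680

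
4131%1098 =837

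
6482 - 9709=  - 3227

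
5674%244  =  62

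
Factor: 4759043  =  223^1*21341^1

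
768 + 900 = 1668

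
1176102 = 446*2637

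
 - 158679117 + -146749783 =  -305428900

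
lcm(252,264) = 5544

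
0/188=0=0.00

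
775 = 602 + 173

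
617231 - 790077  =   - 172846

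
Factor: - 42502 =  - 2^1*79^1*269^1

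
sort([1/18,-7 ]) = [ - 7,1/18] 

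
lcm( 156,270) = 7020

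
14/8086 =7/4043=   0.00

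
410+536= 946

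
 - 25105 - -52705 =27600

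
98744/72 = 1371 + 4/9 = 1371.44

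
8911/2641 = 3+52/139 = 3.37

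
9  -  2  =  7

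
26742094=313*85438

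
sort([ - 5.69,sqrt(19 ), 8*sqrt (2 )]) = [-5.69, sqrt( 19 ),8*sqrt(2)]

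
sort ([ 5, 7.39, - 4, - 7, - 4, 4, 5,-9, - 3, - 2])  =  [ - 9, -7, - 4,-4, - 3, - 2 , 4 , 5,5, 7.39]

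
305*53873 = 16431265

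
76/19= 4 = 4.00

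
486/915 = 162/305 = 0.53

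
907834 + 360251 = 1268085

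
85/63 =1 + 22/63 = 1.35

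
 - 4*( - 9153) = 36612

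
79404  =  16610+62794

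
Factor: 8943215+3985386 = 7^2*263849^1 =12928601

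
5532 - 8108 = -2576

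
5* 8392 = 41960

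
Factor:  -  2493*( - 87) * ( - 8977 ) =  - 3^3*29^1*  47^1  *  191^1*277^1 = - 1947030507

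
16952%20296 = 16952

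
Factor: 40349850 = 2^1 * 3^1*5^2*268999^1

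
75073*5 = 375365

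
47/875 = 47/875= 0.05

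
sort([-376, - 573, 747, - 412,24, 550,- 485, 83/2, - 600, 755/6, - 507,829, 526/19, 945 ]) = [ - 600, - 573, - 507, -485,  -  412, - 376, 24, 526/19,83/2,  755/6, 550, 747, 829, 945 ] 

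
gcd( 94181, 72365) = 1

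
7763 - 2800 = 4963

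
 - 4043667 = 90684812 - 94728479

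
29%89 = 29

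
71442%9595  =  4277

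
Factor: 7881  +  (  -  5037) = 2844 = 2^2 * 3^2 * 79^1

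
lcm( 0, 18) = 0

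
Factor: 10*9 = 2^1*3^2 * 5^1 = 90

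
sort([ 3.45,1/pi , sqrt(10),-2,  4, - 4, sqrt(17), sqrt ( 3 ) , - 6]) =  [ - 6,-4, - 2 , 1/pi , sqrt( 3 ) , sqrt( 10),  3.45 , 4,sqrt (17)]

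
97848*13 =1272024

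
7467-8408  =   - 941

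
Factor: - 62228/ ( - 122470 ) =94/185  =  2^1*5^( - 1)*37^(- 1 )*47^1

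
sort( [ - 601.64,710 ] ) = [ - 601.64, 710 ]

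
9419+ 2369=11788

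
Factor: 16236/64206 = 2^1*3^( - 1) * 11^1*29^( - 1) = 22/87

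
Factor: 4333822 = 2^1*199^1*10889^1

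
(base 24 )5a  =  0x82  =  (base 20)6A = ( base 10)130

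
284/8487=284/8487 = 0.03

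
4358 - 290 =4068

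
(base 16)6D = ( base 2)1101101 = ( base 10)109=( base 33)3a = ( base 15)74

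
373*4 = 1492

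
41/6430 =41/6430 = 0.01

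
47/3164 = 47/3164= 0.01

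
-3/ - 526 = 3/526 = 0.01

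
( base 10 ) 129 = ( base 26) 4p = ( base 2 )10000001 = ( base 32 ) 41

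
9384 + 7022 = 16406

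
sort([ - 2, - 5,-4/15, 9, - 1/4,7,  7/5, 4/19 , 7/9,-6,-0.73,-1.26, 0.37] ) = [-6, - 5,-2, - 1.26, - 0.73,-4/15,-1/4, 4/19,0.37, 7/9,7/5, 7, 9 ] 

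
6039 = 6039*1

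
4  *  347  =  1388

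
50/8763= 50/8763 = 0.01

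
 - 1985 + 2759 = 774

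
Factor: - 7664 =- 2^4*479^1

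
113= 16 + 97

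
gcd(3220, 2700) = 20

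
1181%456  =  269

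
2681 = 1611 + 1070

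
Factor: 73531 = 23^2*139^1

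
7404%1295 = 929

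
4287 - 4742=  -  455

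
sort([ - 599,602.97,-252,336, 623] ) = [ - 599, - 252,336,602.97,623 ] 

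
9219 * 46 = 424074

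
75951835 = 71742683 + 4209152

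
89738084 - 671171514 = - 581433430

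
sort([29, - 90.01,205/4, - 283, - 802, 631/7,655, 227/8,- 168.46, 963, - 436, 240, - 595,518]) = [ - 802, - 595, -436, - 283, -168.46,-90.01,  227/8, 29,205/4, 631/7, 240, 518,  655,  963]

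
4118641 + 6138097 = 10256738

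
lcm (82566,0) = 0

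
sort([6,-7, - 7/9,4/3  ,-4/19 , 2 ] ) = [  -  7,  -  7/9, - 4/19, 4/3, 2, 6]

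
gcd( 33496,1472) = 8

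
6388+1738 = 8126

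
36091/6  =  6015 + 1/6 =6015.17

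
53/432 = 53/432 = 0.12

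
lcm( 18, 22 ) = 198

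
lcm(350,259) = 12950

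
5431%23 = 3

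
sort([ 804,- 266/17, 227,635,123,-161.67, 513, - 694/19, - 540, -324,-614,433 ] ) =[  -  614,  -  540 , - 324,-161.67, - 694/19, - 266/17,123,227,433,513,635, 804 ]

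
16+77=93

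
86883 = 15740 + 71143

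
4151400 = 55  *75480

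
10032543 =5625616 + 4406927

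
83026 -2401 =80625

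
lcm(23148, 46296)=46296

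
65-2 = 63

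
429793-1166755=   -  736962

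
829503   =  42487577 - 41658074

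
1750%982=768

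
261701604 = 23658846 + 238042758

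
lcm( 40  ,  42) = 840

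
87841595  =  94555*929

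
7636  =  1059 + 6577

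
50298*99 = 4979502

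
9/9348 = 3/3116= 0.00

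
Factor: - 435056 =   -  2^4*27191^1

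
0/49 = 0 = 0.00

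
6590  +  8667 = 15257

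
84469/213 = 396 + 121/213 = 396.57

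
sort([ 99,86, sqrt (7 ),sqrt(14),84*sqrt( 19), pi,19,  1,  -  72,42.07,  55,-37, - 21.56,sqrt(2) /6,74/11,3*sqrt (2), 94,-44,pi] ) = [ - 72,-44, - 37, - 21.56, sqrt(2)/6, 1,sqrt( 7),pi,  pi,sqrt(14),3*sqrt( 2 ),74/11, 19,42.07 , 55,86, 94,99,84*sqrt( 19)] 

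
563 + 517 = 1080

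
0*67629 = 0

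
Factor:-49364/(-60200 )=2^( - 1 )*5^ ( - 2)*41^1 = 41/50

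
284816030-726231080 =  - 441415050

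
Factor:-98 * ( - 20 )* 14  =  27440 =2^4 * 5^1*7^3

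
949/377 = 73/29= 2.52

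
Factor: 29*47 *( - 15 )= -3^1 * 5^1*29^1*47^1= - 20445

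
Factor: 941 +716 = 1657 = 1657^1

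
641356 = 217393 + 423963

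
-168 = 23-191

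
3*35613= 106839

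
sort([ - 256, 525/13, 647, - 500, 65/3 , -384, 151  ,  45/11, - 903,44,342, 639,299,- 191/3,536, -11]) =[-903,  -  500, - 384,  -  256, - 191/3,-11,  45/11,  65/3, 525/13,44,151,299,342,536,639,647]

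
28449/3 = 9483 = 9483.00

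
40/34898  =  20/17449 = 0.00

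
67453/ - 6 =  - 67453/6 = - 11242.17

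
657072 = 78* 8424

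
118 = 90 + 28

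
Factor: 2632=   2^3*7^1*47^1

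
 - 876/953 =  - 876/953 =-0.92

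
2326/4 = 1163/2  =  581.50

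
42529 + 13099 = 55628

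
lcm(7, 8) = 56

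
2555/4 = 638 + 3/4 = 638.75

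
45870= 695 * 66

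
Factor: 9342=2^1*3^3*173^1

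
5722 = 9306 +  - 3584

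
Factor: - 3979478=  - 2^1*43^1 * 46273^1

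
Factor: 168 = 2^3*3^1*7^1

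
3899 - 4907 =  - 1008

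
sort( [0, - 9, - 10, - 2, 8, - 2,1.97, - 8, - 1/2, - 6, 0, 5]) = [ -10, - 9, - 8, - 6, - 2, - 2,- 1/2,0,0 , 1.97, 5, 8]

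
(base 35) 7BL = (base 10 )8981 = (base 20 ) 1291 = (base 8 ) 21425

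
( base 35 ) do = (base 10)479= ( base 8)737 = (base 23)KJ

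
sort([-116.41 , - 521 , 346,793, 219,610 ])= [ - 521, - 116.41, 219,  346, 610, 793] 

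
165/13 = 165/13 = 12.69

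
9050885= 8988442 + 62443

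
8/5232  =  1/654= 0.00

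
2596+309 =2905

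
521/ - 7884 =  - 1+7363/7884=- 0.07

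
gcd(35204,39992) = 4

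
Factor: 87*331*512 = 2^9*3^1*29^1*331^1 = 14744064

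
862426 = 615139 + 247287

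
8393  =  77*109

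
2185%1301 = 884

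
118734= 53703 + 65031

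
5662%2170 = 1322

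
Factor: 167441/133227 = 3^( - 2)*113^( - 1 )*131^(-1 )*167441^1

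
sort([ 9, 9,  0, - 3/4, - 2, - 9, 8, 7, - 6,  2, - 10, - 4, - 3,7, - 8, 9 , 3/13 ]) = [ - 10,-9, - 8, - 6,  -  4, - 3, - 2, - 3/4, 0,3/13, 2,  7,  7, 8, 9,  9,9]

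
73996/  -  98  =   - 36998/49  =  - 755.06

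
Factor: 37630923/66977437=3^1*11^1*37^( - 1)*71^1*149^( - 1)*12149^( - 1) * 16061^1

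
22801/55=22801/55 = 414.56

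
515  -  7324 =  - 6809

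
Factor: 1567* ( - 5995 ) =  - 5^1*11^1*109^1*1567^1  =  - 9394165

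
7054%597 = 487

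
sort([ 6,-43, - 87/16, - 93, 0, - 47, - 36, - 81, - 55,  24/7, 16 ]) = [-93,  -  81 , - 55, - 47, - 43, - 36,- 87/16, 0, 24/7,6,16]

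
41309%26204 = 15105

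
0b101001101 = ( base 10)333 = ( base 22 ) F3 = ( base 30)b3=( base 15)173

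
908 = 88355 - 87447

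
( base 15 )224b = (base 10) 7271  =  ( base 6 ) 53355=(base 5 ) 213041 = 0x1c67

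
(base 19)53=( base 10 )98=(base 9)118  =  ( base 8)142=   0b1100010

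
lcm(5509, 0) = 0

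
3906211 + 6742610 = 10648821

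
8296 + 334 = 8630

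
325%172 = 153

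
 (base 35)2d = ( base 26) 35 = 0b1010011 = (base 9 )102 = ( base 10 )83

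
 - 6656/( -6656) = 1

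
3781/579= 3781/579 = 6.53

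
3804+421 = 4225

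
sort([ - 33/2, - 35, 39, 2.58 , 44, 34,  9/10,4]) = [  -  35, - 33/2, 9/10,2.58, 4,  34,39, 44 ]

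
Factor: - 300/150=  - 2^1 = - 2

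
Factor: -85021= - 85021^1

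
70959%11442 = 2307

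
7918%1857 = 490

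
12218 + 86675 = 98893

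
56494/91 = 620 +74/91= 620.81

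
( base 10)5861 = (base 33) 5ck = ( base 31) 632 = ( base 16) 16e5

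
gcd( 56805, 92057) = 7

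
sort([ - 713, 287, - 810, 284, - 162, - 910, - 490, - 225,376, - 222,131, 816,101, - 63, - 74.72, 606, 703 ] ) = [ - 910, - 810,-713, - 490, - 225, - 222, - 162, - 74.72,- 63, 101,  131,284, 287,376,606,703,816 ] 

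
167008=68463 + 98545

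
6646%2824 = 998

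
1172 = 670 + 502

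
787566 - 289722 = 497844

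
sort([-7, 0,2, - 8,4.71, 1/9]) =[ - 8, - 7,0,1/9, 2 , 4.71] 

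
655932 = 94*6978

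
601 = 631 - 30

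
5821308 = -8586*(- 678 )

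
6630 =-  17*( - 390 )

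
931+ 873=1804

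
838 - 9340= - 8502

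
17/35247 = 17/35247 = 0.00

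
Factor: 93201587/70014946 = 2^( -1)*59^( - 1)*61^( - 1)*71^(-1)*137^( - 1)*93201587^1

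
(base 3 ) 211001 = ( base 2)1001010011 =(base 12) 417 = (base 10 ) 595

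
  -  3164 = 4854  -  8018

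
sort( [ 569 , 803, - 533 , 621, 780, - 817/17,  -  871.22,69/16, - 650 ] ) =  [ - 871.22, - 650, - 533, - 817/17,69/16, 569, 621,780, 803]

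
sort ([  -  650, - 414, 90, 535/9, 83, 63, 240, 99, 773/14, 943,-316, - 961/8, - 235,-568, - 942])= [-942,-650, - 568,  -  414,-316,  -  235,  -  961/8, 773/14, 535/9, 63,83, 90, 99, 240,943 ] 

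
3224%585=299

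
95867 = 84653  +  11214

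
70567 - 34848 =35719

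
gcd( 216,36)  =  36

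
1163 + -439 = 724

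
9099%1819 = 4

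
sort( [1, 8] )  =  [ 1,8]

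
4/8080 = 1/2020 = 0.00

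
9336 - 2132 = 7204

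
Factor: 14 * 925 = 2^1*5^2*7^1 * 37^1= 12950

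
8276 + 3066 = 11342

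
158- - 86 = 244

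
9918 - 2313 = 7605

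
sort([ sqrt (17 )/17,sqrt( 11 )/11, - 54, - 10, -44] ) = [ - 54,  -  44,-10,sqrt( 17) /17, sqrt(11 )/11]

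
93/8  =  93/8 = 11.62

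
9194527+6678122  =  15872649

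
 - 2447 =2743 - 5190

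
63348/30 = 2111 + 3/5 = 2111.60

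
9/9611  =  9/9611= 0.00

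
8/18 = 4/9 = 0.44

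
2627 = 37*71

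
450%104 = 34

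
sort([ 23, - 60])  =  [ - 60,23]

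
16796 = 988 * 17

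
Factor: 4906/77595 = 2^1*3^(-1)*5^( - 1) * 7^( - 1)*11^1*223^1*739^( - 1 ) 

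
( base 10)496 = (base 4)13300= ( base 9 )611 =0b111110000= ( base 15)231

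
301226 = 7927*38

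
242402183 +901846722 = 1144248905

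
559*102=57018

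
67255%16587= 907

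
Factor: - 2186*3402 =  - 7436772 = - 2^2*3^5*7^1*1093^1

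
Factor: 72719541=3^2 * 37^1*131^1*1667^1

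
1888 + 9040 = 10928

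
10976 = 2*5488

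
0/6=0 = 0.00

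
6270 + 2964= 9234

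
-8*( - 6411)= 51288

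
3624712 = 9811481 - 6186769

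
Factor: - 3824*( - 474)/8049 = 2^5 * 79^1*239^1*2683^( - 1)=604192/2683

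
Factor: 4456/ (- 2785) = -2^3*5^( - 1) = - 8/5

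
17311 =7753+9558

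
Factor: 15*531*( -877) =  - 3^3 * 5^1*59^1*877^1 = - 6985305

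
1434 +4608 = 6042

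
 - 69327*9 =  - 623943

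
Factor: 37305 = 3^2  *  5^1 * 829^1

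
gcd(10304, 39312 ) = 112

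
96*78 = 7488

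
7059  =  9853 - 2794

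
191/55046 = 191/55046  =  0.00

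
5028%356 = 44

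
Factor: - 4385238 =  - 2^1*3^1 * 11^1 * 13^1*19^1*269^1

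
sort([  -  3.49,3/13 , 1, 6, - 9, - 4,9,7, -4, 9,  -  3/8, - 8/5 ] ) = [ - 9, - 4, - 4, - 3.49, -8/5,  -  3/8,3/13,1,6,7,9, 9 ]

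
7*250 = 1750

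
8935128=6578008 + 2357120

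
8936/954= 4468/477 = 9.37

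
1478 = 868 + 610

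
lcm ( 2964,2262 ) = 85956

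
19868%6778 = 6312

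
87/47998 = 87/47998 = 0.00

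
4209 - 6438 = -2229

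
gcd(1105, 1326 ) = 221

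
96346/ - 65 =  - 1483 + 49/65 = - 1482.25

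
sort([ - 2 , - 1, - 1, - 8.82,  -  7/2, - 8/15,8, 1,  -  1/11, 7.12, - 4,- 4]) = [-8.82, - 4, - 4, - 7/2, - 2,-1,- 1,  -  8/15, - 1/11, 1,7.12,8]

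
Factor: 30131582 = 2^1*13^1*17^1*68171^1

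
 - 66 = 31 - 97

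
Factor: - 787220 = - 2^2*5^1*7^1*5623^1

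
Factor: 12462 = 2^1*3^1*31^1*67^1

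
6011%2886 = 239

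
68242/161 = 423 + 139/161 = 423.86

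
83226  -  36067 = 47159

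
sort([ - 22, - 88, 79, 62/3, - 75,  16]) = [ - 88,  -  75,-22,16, 62/3,79 ] 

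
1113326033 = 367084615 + 746241418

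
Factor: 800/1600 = 1/2 = 2^(- 1) 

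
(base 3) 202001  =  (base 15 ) 261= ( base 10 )541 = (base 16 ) 21d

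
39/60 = 13/20 = 0.65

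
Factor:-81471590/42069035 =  - 2^1*8147159^1*8413807^( - 1 ) = -16294318/8413807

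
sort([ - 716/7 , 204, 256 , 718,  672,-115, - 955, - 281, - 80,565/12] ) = [-955, -281, - 115, - 716/7, - 80, 565/12, 204,256, 672,  718 ] 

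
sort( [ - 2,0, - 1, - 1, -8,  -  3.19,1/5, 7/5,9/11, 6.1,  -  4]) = [ - 8, - 4, - 3.19, - 2, - 1, - 1, 0, 1/5, 9/11,7/5, 6.1 ] 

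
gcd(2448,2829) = 3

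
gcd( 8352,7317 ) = 9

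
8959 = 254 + 8705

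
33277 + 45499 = 78776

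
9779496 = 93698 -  - 9685798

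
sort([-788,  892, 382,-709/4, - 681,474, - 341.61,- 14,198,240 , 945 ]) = [ - 788 , - 681, - 341.61,-709/4,  -  14,198,240, 382,474,892,945]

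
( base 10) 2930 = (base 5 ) 43210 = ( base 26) 48I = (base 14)10d4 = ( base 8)5562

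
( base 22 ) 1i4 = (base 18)2D2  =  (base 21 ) 202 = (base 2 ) 1101110100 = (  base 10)884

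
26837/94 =285 + 1/2 = 285.50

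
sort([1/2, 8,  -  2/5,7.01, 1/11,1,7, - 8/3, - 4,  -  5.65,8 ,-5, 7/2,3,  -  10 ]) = [ - 10, -5.65,-5, - 4, - 8/3  , - 2/5,1/11, 1/2,1, 3, 7/2, 7, 7.01,8,  8]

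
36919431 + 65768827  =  102688258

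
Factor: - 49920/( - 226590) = 128/581 =2^7*7^( - 1 )* 83^ ( - 1 )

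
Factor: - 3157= -7^1* 11^1*41^1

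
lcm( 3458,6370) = 121030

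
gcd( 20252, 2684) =244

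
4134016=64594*64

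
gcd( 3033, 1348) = 337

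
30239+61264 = 91503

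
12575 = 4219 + 8356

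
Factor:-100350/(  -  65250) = 5^(-1)*29^( - 1) * 223^1 = 223/145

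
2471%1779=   692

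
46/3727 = 46/3727  =  0.01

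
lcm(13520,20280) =40560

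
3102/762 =4 + 9/127= 4.07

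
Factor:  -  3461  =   - 3461^1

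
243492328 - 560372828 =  - 316880500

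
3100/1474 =1550/737=2.10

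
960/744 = 1 + 9/31 = 1.29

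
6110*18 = 109980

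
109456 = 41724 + 67732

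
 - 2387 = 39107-41494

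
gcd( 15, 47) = 1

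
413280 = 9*45920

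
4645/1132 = 4  +  117/1132= 4.10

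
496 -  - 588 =1084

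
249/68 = 3 +45/68 = 3.66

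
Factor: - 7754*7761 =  - 60178794 = - 2^1*3^1*13^1*199^1*3877^1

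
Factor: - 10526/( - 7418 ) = 5263/3709=19^1 *277^1*3709^(  -  1 ) 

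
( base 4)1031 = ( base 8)115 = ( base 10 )77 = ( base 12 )65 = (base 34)29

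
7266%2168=762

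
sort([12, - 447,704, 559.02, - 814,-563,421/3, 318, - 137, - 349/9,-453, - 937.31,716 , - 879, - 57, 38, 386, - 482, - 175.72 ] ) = [ - 937.31, - 879, - 814, - 563, - 482, - 453 ,-447, - 175.72, - 137 , - 57, - 349/9, 12 , 38 , 421/3,318, 386 , 559.02,704, 716]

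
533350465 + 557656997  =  1091007462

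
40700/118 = 20350/59 = 344.92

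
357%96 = 69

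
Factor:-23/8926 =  - 2^( - 1)*23^1*4463^( - 1)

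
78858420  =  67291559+11566861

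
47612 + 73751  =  121363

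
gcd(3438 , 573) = 573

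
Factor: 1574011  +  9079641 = 2^2*439^1*6067^1 = 10653652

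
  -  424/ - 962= 212/481 = 0.44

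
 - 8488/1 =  - 8488=- 8488.00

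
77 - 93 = -16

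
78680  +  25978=104658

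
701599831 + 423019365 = 1124619196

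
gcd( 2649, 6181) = 883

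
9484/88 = 2371/22 = 107.77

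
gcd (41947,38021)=1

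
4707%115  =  107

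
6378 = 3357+3021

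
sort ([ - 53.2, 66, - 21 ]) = [ - 53.2, - 21,66 ] 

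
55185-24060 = 31125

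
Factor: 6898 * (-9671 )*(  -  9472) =2^9*19^1*37^1*509^1*3449^1 = 631882405376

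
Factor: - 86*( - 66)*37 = 210012 = 2^2*3^1*11^1*37^1*43^1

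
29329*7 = 205303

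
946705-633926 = 312779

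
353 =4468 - 4115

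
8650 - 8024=626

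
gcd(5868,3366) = 18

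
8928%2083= 596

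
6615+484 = 7099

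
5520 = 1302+4218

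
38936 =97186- 58250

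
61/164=61/164 = 0.37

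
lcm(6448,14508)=58032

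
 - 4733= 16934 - 21667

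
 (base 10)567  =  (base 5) 4232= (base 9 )700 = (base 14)2C7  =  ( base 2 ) 1000110111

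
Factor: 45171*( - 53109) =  - 3^6*7^2*239^1*281^1 = -2398986639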